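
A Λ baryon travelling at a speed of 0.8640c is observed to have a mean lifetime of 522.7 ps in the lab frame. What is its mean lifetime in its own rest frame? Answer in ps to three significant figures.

τ₀ = 263 ps

γ = 1/√(1 − 0.8640²) = 1/√0.2535 = 1.986
The lab-frame lifetime is the dilated interval; the proper lifetime is τ₀ = Δt/γ = 522.7/1.986 ps.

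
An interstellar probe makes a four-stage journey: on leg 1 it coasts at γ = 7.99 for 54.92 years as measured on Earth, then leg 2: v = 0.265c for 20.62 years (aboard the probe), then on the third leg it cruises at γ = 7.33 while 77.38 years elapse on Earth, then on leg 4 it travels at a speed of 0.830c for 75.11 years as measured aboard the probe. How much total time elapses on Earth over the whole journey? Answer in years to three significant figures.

Leg 1: 54.92 years is already measured on Earth.
Leg 2: γ = 1/√(1 − 0.265²) = 1/√0.9298 = 1.037; Δt_2 = 1.037 × 20.62 = 21.38 years.
Leg 3: 77.38 years is already measured on Earth.
Leg 4: γ = 1/√(1 − 0.830²) = 1/√0.3111 = 1.793; Δt_4 = 1.793 × 75.11 = 134.7 years.
Total: 54.92 + 21.38 + 77.38 + 134.7 years.

Δt = 288 years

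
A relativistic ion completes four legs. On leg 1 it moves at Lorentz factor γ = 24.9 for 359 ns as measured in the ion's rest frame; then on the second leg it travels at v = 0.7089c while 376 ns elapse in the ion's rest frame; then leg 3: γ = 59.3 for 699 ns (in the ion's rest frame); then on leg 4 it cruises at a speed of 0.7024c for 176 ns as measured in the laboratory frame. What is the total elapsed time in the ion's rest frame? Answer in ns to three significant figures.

Leg 1: 359 ns is already measured in the ion's rest frame.
Leg 2: 376 ns is already measured in the ion's rest frame.
Leg 3: 699 ns is already measured in the ion's rest frame.
Leg 4: γ = 1/√(1 − 0.7024²) = 1/√0.5066 = 1.405; τ_4 = 176/1.405 = 125.3 ns.
Total: 359.0 + 376.0 + 699.0 + 125.3 ns.

τ = 1560 ns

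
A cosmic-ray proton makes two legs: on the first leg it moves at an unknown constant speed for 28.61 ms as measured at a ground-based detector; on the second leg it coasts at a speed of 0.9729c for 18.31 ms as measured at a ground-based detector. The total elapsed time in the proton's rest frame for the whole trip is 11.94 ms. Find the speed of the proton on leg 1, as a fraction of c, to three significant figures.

Leg 1: speed unknown; τ_1 = 28.61/γ_1.
Leg 2: γ = 1/√(1 − 0.9729²) = 1/√0.05347 = 4.325; τ_2 = 18.31/4.325 = 4.234 ms.
Total proper time: τ_1 + 4.234 = 11.94, so τ_1 = 11.94 − 4.234 = 7.706 ms.
γ_1 = 28.61/7.706 = 3.713; β = √(1 − 1/γ²) = √0.9274.

β = 0.963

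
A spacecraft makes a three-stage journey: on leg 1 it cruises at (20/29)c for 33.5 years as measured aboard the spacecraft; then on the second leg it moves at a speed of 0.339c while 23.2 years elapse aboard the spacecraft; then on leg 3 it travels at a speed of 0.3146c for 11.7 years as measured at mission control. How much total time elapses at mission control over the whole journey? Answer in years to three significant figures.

Δt = 82.6 years

Leg 1: γ = 1/√(1 − (20/29)²) = 29/21 ≈ 1.381; Δt_1 = 1.381 × 33.5 = 46.26 years.
Leg 2: γ = 1/√(1 − 0.339²) = 1/√0.8851 = 1.063; Δt_2 = 1.063 × 23.2 = 24.66 years.
Leg 3: 11.7 years is already measured at mission control.
Total: 46.26 + 24.66 + 11.70 years.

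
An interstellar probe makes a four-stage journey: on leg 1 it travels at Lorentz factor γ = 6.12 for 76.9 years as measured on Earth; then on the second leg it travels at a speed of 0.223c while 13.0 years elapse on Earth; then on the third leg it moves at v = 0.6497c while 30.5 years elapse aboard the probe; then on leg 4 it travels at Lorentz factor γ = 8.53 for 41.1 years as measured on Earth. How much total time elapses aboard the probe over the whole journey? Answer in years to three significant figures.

Leg 1: γ = 6.12; τ_1 = 76.9/6.120 = 12.57 years.
Leg 2: γ = 1/√(1 − 0.223²) = 1/√0.9503 = 1.026; τ_2 = 13.0/1.026 = 12.67 years.
Leg 3: 30.5 years is already measured aboard the probe.
Leg 4: γ = 8.53; τ_4 = 41.1/8.530 = 4.818 years.
Total: 12.57 + 12.67 + 30.50 + 4.818 years.

τ = 60.6 years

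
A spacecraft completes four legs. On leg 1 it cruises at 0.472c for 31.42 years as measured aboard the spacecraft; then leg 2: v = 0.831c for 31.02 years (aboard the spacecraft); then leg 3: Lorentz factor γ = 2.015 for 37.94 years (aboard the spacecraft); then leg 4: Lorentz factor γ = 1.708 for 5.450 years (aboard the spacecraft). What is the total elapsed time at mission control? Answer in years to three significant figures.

Leg 1: γ = 1/√(1 − 0.472²) = 1/√0.7772 = 1.134; Δt_1 = 1.134 × 31.42 = 35.64 years.
Leg 2: γ = 1/√(1 − 0.831²) = 1/√0.3094 = 1.798; Δt_2 = 1.798 × 31.02 = 55.76 years.
Leg 3: γ = 2.015; Δt_3 = 2.015 × 37.94 = 76.45 years.
Leg 4: γ = 1.708; Δt_4 = 1.708 × 5.450 = 9.309 years.
Total: 35.64 + 55.76 + 76.45 + 9.309 years.

Δt = 177 years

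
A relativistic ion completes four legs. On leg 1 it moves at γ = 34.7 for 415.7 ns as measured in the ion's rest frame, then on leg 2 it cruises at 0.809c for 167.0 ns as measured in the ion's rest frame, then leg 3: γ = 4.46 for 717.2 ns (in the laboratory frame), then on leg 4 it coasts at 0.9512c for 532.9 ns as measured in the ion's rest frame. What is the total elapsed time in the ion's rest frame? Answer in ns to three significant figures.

Leg 1: 415.7 ns is already measured in the ion's rest frame.
Leg 2: 167.0 ns is already measured in the ion's rest frame.
Leg 3: γ = 4.46; τ_3 = 717.2/4.460 = 160.8 ns.
Leg 4: 532.9 ns is already measured in the ion's rest frame.
Total: 415.7 + 167.0 + 160.8 + 532.9 ns.

τ = 1280 ns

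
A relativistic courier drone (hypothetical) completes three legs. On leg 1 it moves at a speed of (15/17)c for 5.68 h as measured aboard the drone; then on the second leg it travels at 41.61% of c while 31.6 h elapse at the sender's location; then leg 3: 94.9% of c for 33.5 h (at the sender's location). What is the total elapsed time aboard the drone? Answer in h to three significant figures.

τ = 45.0 h

Leg 1: 5.68 h is already measured aboard the drone.
Leg 2: β = 0.4161; γ = 1/√(1 − 0.4161²) = 1/√0.8269 = 1.100; τ_2 = 31.6/1.100 = 28.73 h.
Leg 3: β = 0.949; γ = 1/√(1 − 0.949²) = 1/√0.09940 = 3.172; τ_3 = 33.5/3.172 = 10.56 h.
Total: 5.680 + 28.73 + 10.56 h.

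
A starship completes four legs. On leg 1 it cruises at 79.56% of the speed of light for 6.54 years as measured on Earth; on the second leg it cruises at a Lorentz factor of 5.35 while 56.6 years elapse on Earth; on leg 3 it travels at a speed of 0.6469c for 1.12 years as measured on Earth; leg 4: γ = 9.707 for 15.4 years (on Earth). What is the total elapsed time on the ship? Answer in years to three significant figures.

τ = 17.0 years

Leg 1: β = 0.7956; γ = 1/√(1 − 0.7956²) = 1/√0.3670 = 1.651; τ_1 = 6.54/1.651 = 3.962 years.
Leg 2: γ = 5.35; τ_2 = 56.6/5.350 = 10.58 years.
Leg 3: γ = 1/√(1 − 0.6469²) = 1/√0.5815 = 1.311; τ_3 = 1.12/1.311 = 0.8541 years.
Leg 4: γ = 9.707; τ_4 = 15.4/9.707 = 1.586 years.
Total: 3.962 + 10.58 + 0.8541 + 1.586 years.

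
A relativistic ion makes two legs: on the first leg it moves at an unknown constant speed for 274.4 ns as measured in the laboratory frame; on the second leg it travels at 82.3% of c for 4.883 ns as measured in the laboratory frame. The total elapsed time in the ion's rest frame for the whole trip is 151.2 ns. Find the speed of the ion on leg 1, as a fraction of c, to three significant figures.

Leg 1: speed unknown; τ_1 = 274.4/γ_1.
Leg 2: β = 0.823; γ = 1/√(1 − 0.823²) = 1/√0.3227 = 1.760; τ_2 = 4.883/1.760 = 2.774 ns.
Total proper time: τ_1 + 2.774 = 151.2, so τ_1 = 151.2 − 2.774 = 148.4 ns.
γ_1 = 274.4/148.4 = 1.849; β = √(1 − 1/γ²) = √0.7074.

β = 0.841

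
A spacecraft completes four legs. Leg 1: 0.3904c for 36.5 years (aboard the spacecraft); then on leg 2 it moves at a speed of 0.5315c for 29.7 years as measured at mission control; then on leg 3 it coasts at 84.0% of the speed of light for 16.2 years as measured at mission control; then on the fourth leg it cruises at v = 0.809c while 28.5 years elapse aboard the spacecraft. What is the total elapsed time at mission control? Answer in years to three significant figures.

Leg 1: γ = 1/√(1 − 0.3904²) = 1/√0.8476 = 1.086; Δt_1 = 1.086 × 36.5 = 39.65 years.
Leg 2: 29.7 years is already measured at mission control.
Leg 3: 16.2 years is already measured at mission control.
Leg 4: γ = 1/√(1 − 0.809²) = 1/√0.3455 = 1.701; Δt_4 = 1.701 × 28.5 = 48.49 years.
Total: 39.65 + 29.70 + 16.20 + 48.49 years.

Δt = 134 years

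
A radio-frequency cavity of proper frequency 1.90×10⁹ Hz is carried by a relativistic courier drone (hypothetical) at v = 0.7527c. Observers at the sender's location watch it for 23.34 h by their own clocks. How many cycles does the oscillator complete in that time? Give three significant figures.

N = 1.05×10¹⁴

γ = 1/√(1 − 0.7527²) = 1/√0.4334 = 1.519
During 23.34 h of lab time, the oscillator's proper time advances by τ = Δt/γ = 23.34/1.519 = 15.37 h = 5.532×10⁴ s.
N = f × τ = 1.90×10⁹ × 5.532×10⁴ = 1.051×10¹⁴.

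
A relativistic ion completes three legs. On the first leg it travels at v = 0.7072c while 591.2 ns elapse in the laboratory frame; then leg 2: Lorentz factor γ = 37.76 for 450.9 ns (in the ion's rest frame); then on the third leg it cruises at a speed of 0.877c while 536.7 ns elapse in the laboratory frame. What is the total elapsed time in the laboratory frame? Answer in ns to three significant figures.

Δt = 1.82×10⁴ ns

Leg 1: 591.2 ns is already measured in the laboratory frame.
Leg 2: γ = 37.76; Δt_2 = 37.76 × 450.9 = 1.703×10⁴ ns.
Leg 3: 536.7 ns is already measured in the laboratory frame.
Total: 591.2 + 1.703×10⁴ + 536.7 ns.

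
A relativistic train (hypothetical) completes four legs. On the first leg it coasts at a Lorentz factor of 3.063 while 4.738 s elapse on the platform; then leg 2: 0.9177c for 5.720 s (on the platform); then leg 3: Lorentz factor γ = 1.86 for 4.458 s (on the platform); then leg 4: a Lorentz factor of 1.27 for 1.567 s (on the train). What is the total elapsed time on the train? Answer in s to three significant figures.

Leg 1: γ = 3.063; τ_1 = 4.738/3.063 = 1.547 s.
Leg 2: γ = 1/√(1 − 0.9177²) = 1/√0.1578 = 2.517; τ_2 = 5.720/2.517 = 2.272 s.
Leg 3: γ = 1.86; τ_3 = 4.458/1.860 = 2.397 s.
Leg 4: 1.567 s is already measured on the train.
Total: 1.547 + 2.272 + 2.397 + 1.567 s.

τ = 7.78 s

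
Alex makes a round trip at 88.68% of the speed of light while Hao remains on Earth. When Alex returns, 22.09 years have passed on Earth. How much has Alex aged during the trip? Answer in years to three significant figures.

τ = 10.2 years

β = 0.8868; γ = 1/√(1 − 0.8868²) = 1/√0.2136 = 2.164
Alex's clock measures proper time along the trip: τ = Δt/γ = 22.09/2.164 years.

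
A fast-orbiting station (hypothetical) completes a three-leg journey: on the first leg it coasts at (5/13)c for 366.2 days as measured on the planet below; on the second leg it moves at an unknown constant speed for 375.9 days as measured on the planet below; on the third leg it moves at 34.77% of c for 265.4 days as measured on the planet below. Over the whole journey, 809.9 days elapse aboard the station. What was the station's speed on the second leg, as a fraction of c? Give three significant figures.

Leg 1: γ = 1/√(1 − (5/13)²) = 13/12 ≈ 1.083; τ_1 = 366.2/1.083 = 338.0 days.
Leg 2: speed unknown; τ_2 = 375.9/γ_2.
Leg 3: β = 0.3477; γ = 1/√(1 − 0.3477²) = 1/√0.8791 = 1.067; τ_3 = 265.4/1.067 = 248.8 days.
Total proper time: 338.0 + τ_2 + 248.8 = 809.9, so τ_2 = 809.9 − 586.9 = 223.0 days.
γ_2 = 375.9/223.0 = 1.685; β = √(1 − 1/γ²) = √0.6480.

β = 0.805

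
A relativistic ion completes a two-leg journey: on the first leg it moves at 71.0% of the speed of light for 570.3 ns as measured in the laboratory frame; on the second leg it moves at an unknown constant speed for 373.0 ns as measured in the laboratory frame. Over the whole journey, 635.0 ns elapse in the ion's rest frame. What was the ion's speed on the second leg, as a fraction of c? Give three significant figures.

β = 0.780

Leg 1: β = 0.710; γ = 1/√(1 − 0.710²) = 1/√0.4959 = 1.420; τ_1 = 570.3/1.420 = 401.6 ns.
Leg 2: speed unknown; τ_2 = 373.0/γ_2.
Total proper time: 401.6 + τ_2 = 635.0, so τ_2 = 635.0 − 401.6 = 233.4 ns.
γ_2 = 373.0/233.4 = 1.598; β = √(1 − 1/γ²) = √0.6085.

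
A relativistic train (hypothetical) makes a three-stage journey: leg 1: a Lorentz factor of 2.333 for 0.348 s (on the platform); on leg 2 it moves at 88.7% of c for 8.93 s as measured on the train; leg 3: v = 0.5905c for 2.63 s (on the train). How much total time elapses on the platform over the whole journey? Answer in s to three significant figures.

Leg 1: 0.348 s is already measured on the platform.
Leg 2: β = 0.887; γ = 1/√(1 − 0.887²) = 1/√0.2132 = 2.166; Δt_2 = 2.166 × 8.93 = 19.34 s.
Leg 3: γ = 1/√(1 − 0.5905²) = 1/√0.6513 = 1.239; Δt_3 = 1.239 × 2.63 = 3.259 s.
Total: 0.3480 + 19.34 + 3.259 s.

Δt = 22.9 s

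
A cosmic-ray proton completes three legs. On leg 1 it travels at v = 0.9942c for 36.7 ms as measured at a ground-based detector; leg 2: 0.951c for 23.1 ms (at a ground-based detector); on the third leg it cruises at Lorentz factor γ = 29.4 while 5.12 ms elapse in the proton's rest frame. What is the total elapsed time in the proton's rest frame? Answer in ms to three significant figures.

τ = 16.2 ms

Leg 1: γ = 1/√(1 − 0.9942²) = 1/√0.01157 = 9.298; τ_1 = 36.7/9.298 = 3.947 ms.
Leg 2: γ = 1/√(1 − 0.951²) = 1/√0.09560 = 3.234; τ_2 = 23.1/3.234 = 7.142 ms.
Leg 3: 5.12 ms is already measured in the proton's rest frame.
Total: 3.947 + 7.142 + 5.120 ms.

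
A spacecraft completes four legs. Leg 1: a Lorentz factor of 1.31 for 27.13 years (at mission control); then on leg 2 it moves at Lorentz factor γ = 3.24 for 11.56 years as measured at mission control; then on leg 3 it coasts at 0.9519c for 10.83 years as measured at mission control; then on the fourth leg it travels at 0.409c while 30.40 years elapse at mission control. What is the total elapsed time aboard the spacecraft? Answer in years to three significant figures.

τ = 55.3 years

Leg 1: γ = 1.31; τ_1 = 27.13/1.310 = 20.71 years.
Leg 2: γ = 3.24; τ_2 = 11.56/3.240 = 3.568 years.
Leg 3: γ = 1/√(1 − 0.9519²) = 1/√0.09389 = 3.264; τ_3 = 10.83/3.264 = 3.318 years.
Leg 4: γ = 1/√(1 − 0.409²) = 1/√0.8327 = 1.096; τ_4 = 30.40/1.096 = 27.74 years.
Total: 20.71 + 3.568 + 3.318 + 27.74 years.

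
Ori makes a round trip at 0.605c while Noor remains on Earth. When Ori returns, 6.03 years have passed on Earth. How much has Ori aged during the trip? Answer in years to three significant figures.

γ = 1/√(1 − 0.605²) = 1/√0.6340 = 1.256
Ori's clock measures proper time along the trip: τ = Δt/γ = 6.03/1.256 years.

τ = 4.80 years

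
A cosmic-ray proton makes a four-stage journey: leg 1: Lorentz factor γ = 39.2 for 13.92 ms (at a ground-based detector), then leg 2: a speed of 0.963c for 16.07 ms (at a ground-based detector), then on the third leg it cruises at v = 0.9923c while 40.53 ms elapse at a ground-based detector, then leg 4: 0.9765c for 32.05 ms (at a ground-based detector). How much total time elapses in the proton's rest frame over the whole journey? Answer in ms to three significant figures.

Leg 1: γ = 39.2; τ_1 = 13.92/39.20 = 0.3551 ms.
Leg 2: γ = 1/√(1 − 0.963²) = 1/√0.07263 = 3.711; τ_2 = 16.07/3.711 = 4.331 ms.
Leg 3: γ = 1/√(1 − 0.9923²) = 1/√0.01534 = 8.074; τ_3 = 40.53/8.074 = 5.020 ms.
Leg 4: γ = 1/√(1 − 0.9765²) = 1/√0.04645 = 4.640; τ_4 = 32.05/4.640 = 6.907 ms.
Total: 0.3551 + 4.331 + 5.020 + 6.907 ms.

τ = 16.6 ms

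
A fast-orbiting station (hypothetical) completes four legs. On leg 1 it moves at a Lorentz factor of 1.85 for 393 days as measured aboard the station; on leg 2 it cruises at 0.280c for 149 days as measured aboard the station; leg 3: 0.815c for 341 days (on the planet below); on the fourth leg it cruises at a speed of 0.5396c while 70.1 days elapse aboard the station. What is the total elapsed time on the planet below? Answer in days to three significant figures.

Δt = 1310 days

Leg 1: γ = 1.85; Δt_1 = 1.850 × 393 = 727.0 days.
Leg 2: γ = 1/√(1 − 0.280²) = 25/24 ≈ 1.042; Δt_2 = 1.042 × 149 = 155.2 days.
Leg 3: 341 days is already measured on the planet below.
Leg 4: γ = 1/√(1 − 0.5396²) = 1/√0.7088 = 1.188; Δt_4 = 1.188 × 70.1 = 83.26 days.
Total: 727.0 + 155.2 + 341.0 + 83.26 days.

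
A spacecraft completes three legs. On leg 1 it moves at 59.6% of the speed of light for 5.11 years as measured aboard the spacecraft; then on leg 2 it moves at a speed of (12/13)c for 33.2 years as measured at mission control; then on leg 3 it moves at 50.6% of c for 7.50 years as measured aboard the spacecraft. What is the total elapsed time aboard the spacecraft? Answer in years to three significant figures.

Leg 1: 5.11 years is already measured aboard the spacecraft.
Leg 2: γ = 1/√(1 − (12/13)²) = 13/5 = 2.600; τ_2 = 33.2/2.600 = 12.77 years.
Leg 3: 7.50 years is already measured aboard the spacecraft.
Total: 5.110 + 12.77 + 7.500 years.

τ = 25.4 years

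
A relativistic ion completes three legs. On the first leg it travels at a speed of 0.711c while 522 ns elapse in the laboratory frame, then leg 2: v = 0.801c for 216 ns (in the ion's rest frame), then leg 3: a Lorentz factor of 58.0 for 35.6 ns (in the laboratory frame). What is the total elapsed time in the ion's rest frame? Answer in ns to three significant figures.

Leg 1: γ = 1/√(1 − 0.711²) = 1/√0.4945 = 1.422; τ_1 = 522/1.422 = 367.1 ns.
Leg 2: 216 ns is already measured in the ion's rest frame.
Leg 3: γ = 58.0; τ_3 = 35.6/58.00 = 0.6138 ns.
Total: 367.1 + 216.0 + 0.6138 ns.

τ = 584 ns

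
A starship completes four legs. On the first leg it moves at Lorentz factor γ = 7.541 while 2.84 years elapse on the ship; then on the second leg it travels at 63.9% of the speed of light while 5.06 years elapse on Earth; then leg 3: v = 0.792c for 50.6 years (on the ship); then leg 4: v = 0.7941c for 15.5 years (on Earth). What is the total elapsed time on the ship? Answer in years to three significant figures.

τ = 66.8 years

Leg 1: 2.84 years is already measured on the ship.
Leg 2: β = 0.639; γ = 1/√(1 − 0.639²) = 1/√0.5917 = 1.300; τ_2 = 5.06/1.300 = 3.892 years.
Leg 3: 50.6 years is already measured on the ship.
Leg 4: γ = 1/√(1 − 0.7941²) = 1/√0.3694 = 1.645; τ_4 = 15.5/1.645 = 9.421 years.
Total: 2.840 + 3.892 + 50.60 + 9.421 years.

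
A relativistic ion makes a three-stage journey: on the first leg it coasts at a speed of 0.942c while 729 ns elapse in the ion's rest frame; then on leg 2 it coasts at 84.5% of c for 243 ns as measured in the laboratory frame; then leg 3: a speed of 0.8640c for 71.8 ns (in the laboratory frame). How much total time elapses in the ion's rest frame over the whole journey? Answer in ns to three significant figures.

Leg 1: 729 ns is already measured in the ion's rest frame.
Leg 2: β = 0.845; γ = 1/√(1 − 0.845²) = 1/√0.2860 = 1.870; τ_2 = 243/1.870 = 129.9 ns.
Leg 3: γ = 1/√(1 − 0.8640²) = 1/√0.2535 = 1.986; τ_3 = 71.8/1.986 = 36.15 ns.
Total: 729.0 + 129.9 + 36.15 ns.

τ = 895 ns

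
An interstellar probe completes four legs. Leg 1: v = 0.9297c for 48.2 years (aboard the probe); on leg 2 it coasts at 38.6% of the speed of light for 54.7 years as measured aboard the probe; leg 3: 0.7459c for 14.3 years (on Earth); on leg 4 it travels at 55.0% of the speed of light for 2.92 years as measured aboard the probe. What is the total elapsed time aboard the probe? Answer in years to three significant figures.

Leg 1: 48.2 years is already measured aboard the probe.
Leg 2: 54.7 years is already measured aboard the probe.
Leg 3: γ = 1/√(1 − 0.7459²) = 1/√0.4436 = 1.501; τ_3 = 14.3/1.501 = 9.525 years.
Leg 4: 2.92 years is already measured aboard the probe.
Total: 48.20 + 54.70 + 9.525 + 2.920 years.

τ = 115 years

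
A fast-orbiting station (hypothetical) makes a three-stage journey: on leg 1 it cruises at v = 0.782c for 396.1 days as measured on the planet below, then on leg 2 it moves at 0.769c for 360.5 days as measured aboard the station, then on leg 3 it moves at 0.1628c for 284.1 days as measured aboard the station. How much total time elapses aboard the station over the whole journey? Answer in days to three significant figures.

Leg 1: γ = 1/√(1 − 0.782²) = 1/√0.3885 = 1.604; τ_1 = 396.1/1.604 = 246.9 days.
Leg 2: 360.5 days is already measured aboard the station.
Leg 3: 284.1 days is already measured aboard the station.
Total: 246.9 + 360.5 + 284.1 days.

τ = 891 days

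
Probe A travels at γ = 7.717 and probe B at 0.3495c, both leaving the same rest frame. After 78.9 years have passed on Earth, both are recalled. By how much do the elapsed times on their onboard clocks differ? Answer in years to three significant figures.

A: γ = 7.717; τ_A = 78.9/7.717 = 10.22 years.
B: γ = 1/√(1 − 0.3495²) = 1/√0.8778 = 1.067; τ_B = 78.9/1.067 = 73.92 years.

|τ_A − τ_B| = 63.7 years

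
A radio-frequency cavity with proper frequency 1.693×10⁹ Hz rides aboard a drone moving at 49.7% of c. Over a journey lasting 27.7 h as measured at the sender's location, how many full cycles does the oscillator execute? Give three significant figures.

N = 1.46×10¹⁴

β = 0.497; γ = 1/√(1 − 0.497²) = 1/√0.7530 = 1.152
The oscillator's own cycle count is N = f × τ where τ is the proper time aboard the drone. τ = Δt/γ = 27.7/1.152 = 24.04 h = 8.653×10⁴ s.
N = 1.693×10⁹ × 8.653×10⁴ = 1.465×10¹⁴.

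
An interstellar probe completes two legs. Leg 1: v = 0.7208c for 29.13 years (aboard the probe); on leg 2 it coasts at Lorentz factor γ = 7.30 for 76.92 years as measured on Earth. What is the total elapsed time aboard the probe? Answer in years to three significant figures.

Leg 1: 29.13 years is already measured aboard the probe.
Leg 2: γ = 7.30; τ_2 = 76.92/7.300 = 10.54 years.
Total: 29.13 + 10.54 years.

τ = 39.7 years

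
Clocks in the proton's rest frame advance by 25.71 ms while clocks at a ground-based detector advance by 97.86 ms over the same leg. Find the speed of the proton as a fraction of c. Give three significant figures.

v = 0.965c

The proper time is measured in the proton's rest frame (both events occur at the proton's location); Δt is measured at a ground-based detector. γ = Δt/τ = 97.86/25.71 = 3.806.
β = √(1 − 1/γ²) = √(1 − 0.06902) = √0.9310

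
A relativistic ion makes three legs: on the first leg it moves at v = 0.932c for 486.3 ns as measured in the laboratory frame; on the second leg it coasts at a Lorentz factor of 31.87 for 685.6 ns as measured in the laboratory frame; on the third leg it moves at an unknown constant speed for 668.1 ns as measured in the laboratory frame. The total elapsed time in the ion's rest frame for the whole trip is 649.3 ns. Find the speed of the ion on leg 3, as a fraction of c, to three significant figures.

Leg 1: γ = 1/√(1 − 0.932²) = 1/√0.1314 = 2.759; τ_1 = 486.3/2.759 = 176.3 ns.
Leg 2: γ = 31.87; τ_2 = 685.6/31.87 = 21.51 ns.
Leg 3: speed unknown; τ_3 = 668.1/γ_3.
Total proper time: 176.3 + 21.51 + τ_3 = 649.3, so τ_3 = 649.3 − 197.8 = 451.5 ns.
γ_3 = 668.1/451.5 = 1.480; β = √(1 − 1/γ²) = √0.5432.

β = 0.737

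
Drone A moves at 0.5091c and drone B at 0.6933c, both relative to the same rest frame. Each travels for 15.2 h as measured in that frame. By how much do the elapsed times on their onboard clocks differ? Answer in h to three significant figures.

|τ_A − τ_B| = 2.13 h

A: γ = 1/√(1 − 0.5091²) = 1/√0.7408 = 1.162; τ_A = 15.2/1.162 = 13.08 h.
B: γ = 1/√(1 − 0.6933²) = 1/√0.5193 = 1.388; τ_B = 15.2/1.388 = 10.95 h.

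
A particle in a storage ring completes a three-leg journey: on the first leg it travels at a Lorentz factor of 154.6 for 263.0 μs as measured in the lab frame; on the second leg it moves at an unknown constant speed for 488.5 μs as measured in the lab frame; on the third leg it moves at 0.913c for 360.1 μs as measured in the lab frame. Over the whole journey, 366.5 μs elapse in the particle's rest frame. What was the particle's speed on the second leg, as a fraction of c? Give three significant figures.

β = 0.895

Leg 1: γ = 154.6; τ_1 = 263.0/154.6 = 1.701 μs.
Leg 2: speed unknown; τ_2 = 488.5/γ_2.
Leg 3: γ = 1/√(1 − 0.913²) = 1/√0.1664 = 2.451; τ_3 = 360.1/2.451 = 146.9 μs.
Total proper time: 1.701 + τ_2 + 146.9 = 366.5, so τ_2 = 366.5 − 148.6 = 217.9 μs.
γ_2 = 488.5/217.9 = 2.242; β = √(1 − 1/γ²) = √0.8010.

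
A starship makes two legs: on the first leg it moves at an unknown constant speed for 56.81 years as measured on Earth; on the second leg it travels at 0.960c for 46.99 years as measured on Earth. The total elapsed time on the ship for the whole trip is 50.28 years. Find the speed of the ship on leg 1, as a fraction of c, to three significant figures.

β = 0.757

Leg 1: speed unknown; τ_1 = 56.81/γ_1.
Leg 2: γ = 1/√(1 − 0.960²) = 25/7 ≈ 3.571; τ_2 = 46.99/3.571 = 13.16 years.
Total proper time: τ_1 + 13.16 = 50.28, so τ_1 = 50.28 − 13.16 = 37.12 years.
γ_1 = 56.81/37.12 = 1.530; β = √(1 − 1/γ²) = √0.5730.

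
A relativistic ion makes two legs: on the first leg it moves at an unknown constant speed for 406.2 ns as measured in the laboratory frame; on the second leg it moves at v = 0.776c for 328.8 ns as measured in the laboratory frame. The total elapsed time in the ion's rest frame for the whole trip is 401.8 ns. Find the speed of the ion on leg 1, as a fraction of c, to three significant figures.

Leg 1: speed unknown; τ_1 = 406.2/γ_1.
Leg 2: γ = 1/√(1 − 0.776²) = 1/√0.3978 = 1.585; τ_2 = 328.8/1.585 = 207.4 ns.
Total proper time: τ_1 + 207.4 = 401.8, so τ_1 = 401.8 − 207.4 = 194.4 ns.
γ_1 = 406.2/194.4 = 2.089; β = √(1 − 1/γ²) = √0.7709.

β = 0.878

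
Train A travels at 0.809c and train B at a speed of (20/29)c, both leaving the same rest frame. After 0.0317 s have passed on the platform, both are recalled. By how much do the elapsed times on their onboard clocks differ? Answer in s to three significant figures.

|τ_A − τ_B| = 0.00432 s

A: γ = 1/√(1 − 0.809²) = 1/√0.3455 = 1.701; τ_A = 0.0317/1.701 = 0.01863 s.
B: γ = 1/√(1 − (20/29)²) = 29/21 ≈ 1.381; τ_B = 0.0317/1.381 = 0.02296 s.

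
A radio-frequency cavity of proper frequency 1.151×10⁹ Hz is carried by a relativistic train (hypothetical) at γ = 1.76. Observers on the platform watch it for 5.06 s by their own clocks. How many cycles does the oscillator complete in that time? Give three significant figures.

N = 3.31×10⁹

γ = 1.76
During 5.06 s of lab time, the oscillator's proper time advances by τ = Δt/γ = 5.06/1.760 = 2.875 s = 2.875×10⁰ s.
N = f × τ = 1.151×10⁹ × 2.875×10⁰ = 3.309×10⁹.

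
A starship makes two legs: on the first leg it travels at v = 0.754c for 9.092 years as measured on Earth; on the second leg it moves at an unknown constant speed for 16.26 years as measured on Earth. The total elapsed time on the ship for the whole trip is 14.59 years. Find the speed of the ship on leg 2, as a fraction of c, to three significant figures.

β = 0.848

Leg 1: γ = 1/√(1 − 0.754²) = 1/√0.4315 = 1.522; τ_1 = 9.092/1.522 = 5.972 years.
Leg 2: speed unknown; τ_2 = 16.26/γ_2.
Total proper time: 5.972 + τ_2 = 14.59, so τ_2 = 14.59 − 5.972 = 8.618 years.
γ_2 = 16.26/8.618 = 1.887; β = √(1 − 1/γ²) = √0.7191.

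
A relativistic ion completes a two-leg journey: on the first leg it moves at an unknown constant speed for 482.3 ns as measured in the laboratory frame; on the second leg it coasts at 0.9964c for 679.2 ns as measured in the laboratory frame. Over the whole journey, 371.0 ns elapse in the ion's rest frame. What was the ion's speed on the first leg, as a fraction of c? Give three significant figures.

β = 0.760

Leg 1: speed unknown; τ_1 = 482.3/γ_1.
Leg 2: γ = 1/√(1 − 0.9964²) = 1/√0.007187 = 11.80; τ_2 = 679.2/11.80 = 57.58 ns.
Total proper time: τ_1 + 57.58 = 371.0, so τ_1 = 371.0 − 57.58 = 313.4 ns.
γ_1 = 482.3/313.4 = 1.539; β = √(1 − 1/γ²) = √0.5777.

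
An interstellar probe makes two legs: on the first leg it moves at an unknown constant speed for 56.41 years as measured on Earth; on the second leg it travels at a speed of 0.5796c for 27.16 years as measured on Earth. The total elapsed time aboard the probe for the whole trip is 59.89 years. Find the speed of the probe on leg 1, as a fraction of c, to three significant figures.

β = 0.743

Leg 1: speed unknown; τ_1 = 56.41/γ_1.
Leg 2: γ = 1/√(1 − 0.5796²) = 1/√0.6641 = 1.227; τ_2 = 27.16/1.227 = 22.13 years.
Total proper time: τ_1 + 22.13 = 59.89, so τ_1 = 59.89 − 22.13 = 37.76 years.
γ_1 = 56.41/37.76 = 1.494; β = √(1 − 1/γ²) = √0.5520.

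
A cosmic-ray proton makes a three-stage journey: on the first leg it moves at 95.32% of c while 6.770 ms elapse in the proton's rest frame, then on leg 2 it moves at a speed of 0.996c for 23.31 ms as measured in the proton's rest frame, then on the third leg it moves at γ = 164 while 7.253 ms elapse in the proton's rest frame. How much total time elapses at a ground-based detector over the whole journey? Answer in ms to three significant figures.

Δt = 1470 ms

Leg 1: β = 0.9532; γ = 1/√(1 − 0.9532²) = 1/√0.09141 = 3.308; Δt_1 = 3.308 × 6.770 = 22.39 ms.
Leg 2: γ = 1/√(1 − 0.996²) = 1/√0.007984 = 11.19; Δt_2 = 11.19 × 23.31 = 260.9 ms.
Leg 3: γ = 164; Δt_3 = 164.0 × 7.253 = 1189 ms.
Total: 22.39 + 260.9 + 1189 ms.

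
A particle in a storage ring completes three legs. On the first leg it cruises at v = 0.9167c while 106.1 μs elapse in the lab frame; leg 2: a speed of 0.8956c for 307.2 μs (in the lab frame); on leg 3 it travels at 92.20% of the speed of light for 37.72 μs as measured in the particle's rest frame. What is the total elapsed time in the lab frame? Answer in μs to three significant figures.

Δt = 511 μs

Leg 1: 106.1 μs is already measured in the lab frame.
Leg 2: 307.2 μs is already measured in the lab frame.
Leg 3: β = 0.9220; γ = 1/√(1 − 0.9220²) = 1/√0.1499 = 2.583; Δt_3 = 2.583 × 37.72 = 97.42 μs.
Total: 106.1 + 307.2 + 97.42 μs.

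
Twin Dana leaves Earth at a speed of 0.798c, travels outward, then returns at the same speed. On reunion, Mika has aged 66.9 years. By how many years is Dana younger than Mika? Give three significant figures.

Δt − τ = 26.6 years

γ = 1/√(1 − 0.798²) = 1/√0.3632 = 1.659
Dana's elapsed proper time: τ = 66.9/1.659 = 40.32 years.
Age gap = Δt − τ = 66.9 − 40.32 years.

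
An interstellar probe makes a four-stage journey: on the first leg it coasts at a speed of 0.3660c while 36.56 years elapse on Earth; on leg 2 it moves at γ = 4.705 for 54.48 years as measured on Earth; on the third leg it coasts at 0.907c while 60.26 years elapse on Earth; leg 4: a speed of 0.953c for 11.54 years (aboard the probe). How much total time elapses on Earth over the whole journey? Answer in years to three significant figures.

Leg 1: 36.56 years is already measured on Earth.
Leg 2: 54.48 years is already measured on Earth.
Leg 3: 60.26 years is already measured on Earth.
Leg 4: γ = 1/√(1 − 0.953²) = 1/√0.09179 = 3.301; Δt_4 = 3.301 × 11.54 = 38.09 years.
Total: 36.56 + 54.48 + 60.26 + 38.09 years.

Δt = 189 years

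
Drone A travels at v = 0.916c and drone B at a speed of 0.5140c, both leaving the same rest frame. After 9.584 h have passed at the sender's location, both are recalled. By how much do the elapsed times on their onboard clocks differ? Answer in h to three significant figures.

A: γ = 1/√(1 − 0.916²) = 1/√0.1609 = 2.493; τ_A = 9.584/2.493 = 3.845 h.
B: γ = 1/√(1 − 0.5140²) = 1/√0.7358 = 1.166; τ_B = 9.584/1.166 = 8.221 h.

|τ_A − τ_B| = 4.38 h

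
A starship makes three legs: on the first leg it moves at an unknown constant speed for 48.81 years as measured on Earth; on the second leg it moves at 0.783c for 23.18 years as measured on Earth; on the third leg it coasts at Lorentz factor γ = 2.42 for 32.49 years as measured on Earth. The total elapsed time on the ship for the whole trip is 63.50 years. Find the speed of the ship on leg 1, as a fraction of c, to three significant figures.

β = 0.683

Leg 1: speed unknown; τ_1 = 48.81/γ_1.
Leg 2: γ = 1/√(1 − 0.783²) = 1/√0.3869 = 1.608; τ_2 = 23.18/1.608 = 14.42 years.
Leg 3: γ = 2.42; τ_3 = 32.49/2.420 = 13.43 years.
Total proper time: τ_1 + 14.42 + 13.43 = 63.50, so τ_1 = 63.50 − 27.84 = 35.66 years.
γ_1 = 48.81/35.66 = 1.369; β = √(1 − 1/γ²) = √0.4664.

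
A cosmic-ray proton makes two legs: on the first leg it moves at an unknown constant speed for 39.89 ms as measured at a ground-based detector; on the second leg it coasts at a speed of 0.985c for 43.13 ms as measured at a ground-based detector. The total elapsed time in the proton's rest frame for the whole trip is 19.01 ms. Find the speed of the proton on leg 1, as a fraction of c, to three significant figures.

Leg 1: speed unknown; τ_1 = 39.89/γ_1.
Leg 2: γ = 1/√(1 − 0.985²) = 1/√0.02977 = 5.795; τ_2 = 43.13/5.795 = 7.442 ms.
Total proper time: τ_1 + 7.442 = 19.01, so τ_1 = 19.01 − 7.442 = 11.57 ms.
γ_1 = 39.89/11.57 = 3.448; β = √(1 − 1/γ²) = √0.9159.

β = 0.957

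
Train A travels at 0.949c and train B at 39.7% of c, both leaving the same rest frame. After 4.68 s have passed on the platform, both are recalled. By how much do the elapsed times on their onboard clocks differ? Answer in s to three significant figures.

|τ_A − τ_B| = 2.82 s

A: γ = 1/√(1 − 0.949²) = 1/√0.09940 = 3.172; τ_A = 4.68/3.172 = 1.475 s.
B: β = 0.397; γ = 1/√(1 − 0.397²) = 1/√0.8424 = 1.090; τ_B = 4.68/1.090 = 4.295 s.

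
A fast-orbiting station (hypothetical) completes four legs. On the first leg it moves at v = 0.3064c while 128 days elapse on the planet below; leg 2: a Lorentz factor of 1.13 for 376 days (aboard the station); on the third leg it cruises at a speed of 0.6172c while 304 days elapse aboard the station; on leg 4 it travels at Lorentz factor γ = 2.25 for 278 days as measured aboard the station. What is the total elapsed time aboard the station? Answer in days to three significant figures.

Leg 1: γ = 1/√(1 − 0.3064²) = 1/√0.9061 = 1.051; τ_1 = 128/1.051 = 121.8 days.
Leg 2: 376 days is already measured aboard the station.
Leg 3: 304 days is already measured aboard the station.
Leg 4: 278 days is already measured aboard the station.
Total: 121.8 + 376.0 + 304.0 + 278.0 days.

τ = 1080 days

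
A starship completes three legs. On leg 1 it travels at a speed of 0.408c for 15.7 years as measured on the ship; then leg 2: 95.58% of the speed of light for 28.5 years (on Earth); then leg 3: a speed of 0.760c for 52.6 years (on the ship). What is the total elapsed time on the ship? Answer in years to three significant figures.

Leg 1: 15.7 years is already measured on the ship.
Leg 2: β = 0.9558; γ = 1/√(1 − 0.9558²) = 1/√0.08645 = 3.401; τ_2 = 28.5/3.401 = 8.380 years.
Leg 3: 52.6 years is already measured on the ship.
Total: 15.70 + 8.380 + 52.60 years.

τ = 76.7 years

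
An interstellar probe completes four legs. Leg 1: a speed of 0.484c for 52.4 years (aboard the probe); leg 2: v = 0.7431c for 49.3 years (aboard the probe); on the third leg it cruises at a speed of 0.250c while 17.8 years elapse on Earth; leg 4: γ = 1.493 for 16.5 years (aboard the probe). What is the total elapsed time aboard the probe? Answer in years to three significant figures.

τ = 135 years

Leg 1: 52.4 years is already measured aboard the probe.
Leg 2: 49.3 years is already measured aboard the probe.
Leg 3: γ = 1/√(1 − 0.250²) = 1/√0.9375 = 1.033; τ_3 = 17.8/1.033 = 17.23 years.
Leg 4: 16.5 years is already measured aboard the probe.
Total: 52.40 + 49.30 + 17.23 + 16.50 years.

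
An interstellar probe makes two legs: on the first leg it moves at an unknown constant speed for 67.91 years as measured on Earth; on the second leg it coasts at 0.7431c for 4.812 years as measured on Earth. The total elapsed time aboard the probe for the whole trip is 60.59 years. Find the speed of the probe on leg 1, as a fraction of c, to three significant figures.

β = 0.535

Leg 1: speed unknown; τ_1 = 67.91/γ_1.
Leg 2: γ = 1/√(1 − 0.7431²) = 1/√0.4478 = 1.494; τ_2 = 4.812/1.494 = 3.220 years.
Total proper time: τ_1 + 3.220 = 60.59, so τ_1 = 60.59 − 3.220 = 57.37 years.
γ_1 = 67.91/57.37 = 1.184; β = √(1 − 1/γ²) = √0.2863.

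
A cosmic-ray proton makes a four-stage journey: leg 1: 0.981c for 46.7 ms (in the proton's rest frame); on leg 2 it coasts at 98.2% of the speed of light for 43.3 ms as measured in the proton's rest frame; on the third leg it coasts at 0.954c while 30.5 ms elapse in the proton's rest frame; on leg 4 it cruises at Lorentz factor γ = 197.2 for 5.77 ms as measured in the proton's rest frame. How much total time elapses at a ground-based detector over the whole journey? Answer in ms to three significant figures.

Δt = 1710 ms

Leg 1: γ = 1/√(1 − 0.981²) = 1/√0.03764 = 5.154; Δt_1 = 5.154 × 46.7 = 240.7 ms.
Leg 2: β = 0.982; γ = 1/√(1 − 0.982²) = 1/√0.03568 = 5.294; Δt_2 = 5.294 × 43.3 = 229.2 ms.
Leg 3: γ = 1/√(1 − 0.954²) = 1/√0.08988 = 3.335; Δt_3 = 3.335 × 30.5 = 101.7 ms.
Leg 4: γ = 197.2; Δt_4 = 197.2 × 5.77 = 1138 ms.
Total: 240.7 + 229.2 + 101.7 + 1138 ms.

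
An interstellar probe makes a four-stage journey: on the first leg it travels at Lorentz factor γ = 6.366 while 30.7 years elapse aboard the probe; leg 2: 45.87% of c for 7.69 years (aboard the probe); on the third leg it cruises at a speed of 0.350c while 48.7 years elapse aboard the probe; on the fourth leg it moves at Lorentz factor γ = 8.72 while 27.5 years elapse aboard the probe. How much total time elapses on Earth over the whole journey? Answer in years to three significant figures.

Δt = 496 years

Leg 1: γ = 6.366; Δt_1 = 6.366 × 30.7 = 195.4 years.
Leg 2: β = 0.4587; γ = 1/√(1 − 0.4587²) = 1/√0.7896 = 1.125; Δt_2 = 1.125 × 7.69 = 8.654 years.
Leg 3: γ = 1/√(1 − 0.350²) = 1/√0.8775 = 1.068; Δt_3 = 1.068 × 48.7 = 51.99 years.
Leg 4: γ = 8.72; Δt_4 = 8.720 × 27.5 = 239.8 years.
Total: 195.4 + 8.654 + 51.99 + 239.8 years.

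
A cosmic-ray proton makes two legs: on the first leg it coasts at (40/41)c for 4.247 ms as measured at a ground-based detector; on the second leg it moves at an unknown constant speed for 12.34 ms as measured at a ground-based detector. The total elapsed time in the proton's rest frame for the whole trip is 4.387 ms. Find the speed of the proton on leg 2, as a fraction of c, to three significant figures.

Leg 1: γ = 1/√(1 − (40/41)²) = 41/9 ≈ 4.556; τ_1 = 4.247/4.556 = 0.9323 ms.
Leg 2: speed unknown; τ_2 = 12.34/γ_2.
Total proper time: 0.9323 + τ_2 = 4.387, so τ_2 = 4.387 − 0.9323 = 3.455 ms.
γ_2 = 12.34/3.455 = 3.572; β = √(1 − 1/γ²) = √0.9216.

β = 0.960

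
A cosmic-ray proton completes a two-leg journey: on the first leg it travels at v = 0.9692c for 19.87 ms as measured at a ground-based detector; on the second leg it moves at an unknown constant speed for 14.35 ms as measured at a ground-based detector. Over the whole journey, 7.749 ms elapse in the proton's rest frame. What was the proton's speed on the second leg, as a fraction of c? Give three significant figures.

Leg 1: γ = 1/√(1 − 0.9692²) = 1/√0.06065 = 4.061; τ_1 = 19.87/4.061 = 4.893 ms.
Leg 2: speed unknown; τ_2 = 14.35/γ_2.
Total proper time: 4.893 + τ_2 = 7.749, so τ_2 = 7.749 − 4.893 = 2.856 ms.
γ_2 = 14.35/2.856 = 5.025; β = √(1 − 1/γ²) = √0.9604.

β = 0.980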